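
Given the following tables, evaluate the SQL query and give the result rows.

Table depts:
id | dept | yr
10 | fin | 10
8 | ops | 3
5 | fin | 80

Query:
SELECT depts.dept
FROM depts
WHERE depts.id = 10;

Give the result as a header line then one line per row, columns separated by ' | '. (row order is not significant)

== RESULT ==
depts.dept
fin

Derivation:
After WHERE (1 rows):
depts.id | depts.dept | depts.yr
10 | fin | 10
After SELECT (1 rows):
depts.dept
fin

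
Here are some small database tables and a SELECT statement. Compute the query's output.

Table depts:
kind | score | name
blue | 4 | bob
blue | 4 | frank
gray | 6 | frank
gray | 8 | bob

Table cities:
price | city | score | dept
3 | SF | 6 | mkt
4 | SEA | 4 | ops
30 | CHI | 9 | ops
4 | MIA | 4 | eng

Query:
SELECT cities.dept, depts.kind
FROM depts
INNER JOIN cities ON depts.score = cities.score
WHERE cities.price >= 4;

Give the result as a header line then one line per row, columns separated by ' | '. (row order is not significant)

== RESULT ==
cities.dept | depts.kind
ops | blue
eng | blue
ops | blue
eng | blue

Derivation:
After JOIN cities (5 rows):
depts.kind | depts.score | depts.name | cities.price | cities.city | cities.score | cities.dept
blue | 4 | bob | 4 | SEA | 4 | ops
blue | 4 | bob | 4 | MIA | 4 | eng
blue | 4 | frank | 4 | SEA | 4 | ops
blue | 4 | frank | 4 | MIA | 4 | eng
gray | 6 | frank | 3 | SF | 6 | mkt
After WHERE (4 rows):
depts.kind | depts.score | depts.name | cities.price | cities.city | cities.score | cities.dept
blue | 4 | bob | 4 | SEA | 4 | ops
blue | 4 | bob | 4 | MIA | 4 | eng
blue | 4 | frank | 4 | SEA | 4 | ops
blue | 4 | frank | 4 | MIA | 4 | eng
After SELECT (4 rows):
cities.dept | depts.kind
ops | blue
eng | blue
ops | blue
eng | blue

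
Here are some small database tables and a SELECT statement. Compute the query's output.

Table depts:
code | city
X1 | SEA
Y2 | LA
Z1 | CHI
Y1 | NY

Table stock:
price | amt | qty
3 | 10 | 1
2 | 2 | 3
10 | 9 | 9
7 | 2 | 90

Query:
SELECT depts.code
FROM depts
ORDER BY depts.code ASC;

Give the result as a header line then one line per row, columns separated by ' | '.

== RESULT ==
depts.code
X1
Y1
Y2
Z1

Derivation:
After SELECT (4 rows):
depts.code
X1
Y2
Z1
Y1
After ORDER BY (4 rows):
depts.code
X1
Y1
Y2
Z1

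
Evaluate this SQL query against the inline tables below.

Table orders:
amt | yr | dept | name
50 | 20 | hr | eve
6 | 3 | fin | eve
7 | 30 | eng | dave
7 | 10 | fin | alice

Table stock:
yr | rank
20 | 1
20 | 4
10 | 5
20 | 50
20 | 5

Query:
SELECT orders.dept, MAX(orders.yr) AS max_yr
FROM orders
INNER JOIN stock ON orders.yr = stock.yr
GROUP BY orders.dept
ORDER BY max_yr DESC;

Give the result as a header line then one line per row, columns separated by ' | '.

After JOIN stock (5 rows):
orders.amt | orders.yr | orders.dept | orders.name | stock.yr | stock.rank
50 | 20 | hr | eve | 20 | 1
50 | 20 | hr | eve | 20 | 4
50 | 20 | hr | eve | 20 | 50
50 | 20 | hr | eve | 20 | 5
7 | 10 | fin | alice | 10 | 5
After GROUP BY (2 rows):
orders.dept | max_yr
hr | 20
fin | 10
After ORDER BY (2 rows):
orders.dept | max_yr
hr | 20
fin | 10

== RESULT ==
orders.dept | max_yr
hr | 20
fin | 10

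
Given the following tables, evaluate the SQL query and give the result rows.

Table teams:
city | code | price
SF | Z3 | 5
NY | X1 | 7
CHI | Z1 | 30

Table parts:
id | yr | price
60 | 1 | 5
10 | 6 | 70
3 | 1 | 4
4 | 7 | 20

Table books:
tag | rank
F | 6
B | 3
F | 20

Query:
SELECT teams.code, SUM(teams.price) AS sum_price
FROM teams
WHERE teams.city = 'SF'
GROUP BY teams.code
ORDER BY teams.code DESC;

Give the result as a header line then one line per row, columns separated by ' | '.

After WHERE (1 rows):
teams.city | teams.code | teams.price
SF | Z3 | 5
After GROUP BY (1 rows):
teams.code | sum_price
Z3 | 5
After ORDER BY (1 rows):
teams.code | sum_price
Z3 | 5

== RESULT ==
teams.code | sum_price
Z3 | 5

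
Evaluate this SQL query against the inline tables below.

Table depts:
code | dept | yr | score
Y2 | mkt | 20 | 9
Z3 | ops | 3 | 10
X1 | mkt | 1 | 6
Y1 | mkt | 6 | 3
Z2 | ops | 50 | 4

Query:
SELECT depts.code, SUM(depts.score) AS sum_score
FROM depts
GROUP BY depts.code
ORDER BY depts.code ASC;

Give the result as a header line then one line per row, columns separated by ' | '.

After GROUP BY (5 rows):
depts.code | sum_score
Y2 | 9
Z3 | 10
X1 | 6
Y1 | 3
Z2 | 4
After ORDER BY (5 rows):
depts.code | sum_score
X1 | 6
Y1 | 3
Y2 | 9
Z2 | 4
Z3 | 10

== RESULT ==
depts.code | sum_score
X1 | 6
Y1 | 3
Y2 | 9
Z2 | 4
Z3 | 10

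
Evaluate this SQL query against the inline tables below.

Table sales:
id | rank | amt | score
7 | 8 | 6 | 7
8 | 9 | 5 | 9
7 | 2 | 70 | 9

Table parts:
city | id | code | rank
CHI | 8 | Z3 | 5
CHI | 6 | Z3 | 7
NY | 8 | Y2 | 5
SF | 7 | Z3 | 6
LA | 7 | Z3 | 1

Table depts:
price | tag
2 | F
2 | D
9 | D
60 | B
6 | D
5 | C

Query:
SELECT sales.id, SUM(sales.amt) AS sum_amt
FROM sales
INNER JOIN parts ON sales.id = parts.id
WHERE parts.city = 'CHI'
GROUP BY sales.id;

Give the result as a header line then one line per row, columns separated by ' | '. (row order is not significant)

== RESULT ==
sales.id | sum_amt
8 | 5

Derivation:
After JOIN parts (6 rows):
sales.id | sales.rank | sales.amt | sales.score | parts.city | parts.id | parts.code | parts.rank
7 | 8 | 6 | 7 | SF | 7 | Z3 | 6
7 | 8 | 6 | 7 | LA | 7 | Z3 | 1
8 | 9 | 5 | 9 | CHI | 8 | Z3 | 5
8 | 9 | 5 | 9 | NY | 8 | Y2 | 5
7 | 2 | 70 | 9 | SF | 7 | Z3 | 6
7 | 2 | 70 | 9 | LA | 7 | Z3 | 1
After WHERE (1 rows):
sales.id | sales.rank | sales.amt | sales.score | parts.city | parts.id | parts.code | parts.rank
8 | 9 | 5 | 9 | CHI | 8 | Z3 | 5
After GROUP BY (1 rows):
sales.id | sum_amt
8 | 5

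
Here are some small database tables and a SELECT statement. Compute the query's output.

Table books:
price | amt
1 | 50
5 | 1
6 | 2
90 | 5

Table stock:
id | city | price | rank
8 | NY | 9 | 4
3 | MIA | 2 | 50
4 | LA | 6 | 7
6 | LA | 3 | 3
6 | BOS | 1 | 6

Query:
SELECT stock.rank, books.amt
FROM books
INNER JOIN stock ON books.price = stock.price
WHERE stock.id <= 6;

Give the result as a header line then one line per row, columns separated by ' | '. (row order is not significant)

After JOIN stock (2 rows):
books.price | books.amt | stock.id | stock.city | stock.price | stock.rank
1 | 50 | 6 | BOS | 1 | 6
6 | 2 | 4 | LA | 6 | 7
After WHERE (2 rows):
books.price | books.amt | stock.id | stock.city | stock.price | stock.rank
1 | 50 | 6 | BOS | 1 | 6
6 | 2 | 4 | LA | 6 | 7
After SELECT (2 rows):
stock.rank | books.amt
6 | 50
7 | 2

== RESULT ==
stock.rank | books.amt
6 | 50
7 | 2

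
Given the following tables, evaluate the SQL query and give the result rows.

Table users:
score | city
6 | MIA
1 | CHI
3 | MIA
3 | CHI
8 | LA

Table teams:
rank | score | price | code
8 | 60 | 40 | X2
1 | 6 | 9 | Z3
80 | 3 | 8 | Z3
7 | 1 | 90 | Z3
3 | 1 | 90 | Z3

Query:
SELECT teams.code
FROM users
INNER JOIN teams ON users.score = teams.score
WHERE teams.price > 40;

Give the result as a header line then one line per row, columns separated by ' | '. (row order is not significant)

== RESULT ==
teams.code
Z3
Z3

Derivation:
After JOIN teams (5 rows):
users.score | users.city | teams.rank | teams.score | teams.price | teams.code
6 | MIA | 1 | 6 | 9 | Z3
1 | CHI | 7 | 1 | 90 | Z3
1 | CHI | 3 | 1 | 90 | Z3
3 | MIA | 80 | 3 | 8 | Z3
3 | CHI | 80 | 3 | 8 | Z3
After WHERE (2 rows):
users.score | users.city | teams.rank | teams.score | teams.price | teams.code
1 | CHI | 7 | 1 | 90 | Z3
1 | CHI | 3 | 1 | 90 | Z3
After SELECT (2 rows):
teams.code
Z3
Z3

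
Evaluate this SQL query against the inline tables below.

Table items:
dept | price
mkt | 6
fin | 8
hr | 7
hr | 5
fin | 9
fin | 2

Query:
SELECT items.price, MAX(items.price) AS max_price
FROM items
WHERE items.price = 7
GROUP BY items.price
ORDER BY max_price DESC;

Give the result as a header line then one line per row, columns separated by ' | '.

== RESULT ==
items.price | max_price
7 | 7

Derivation:
After WHERE (1 rows):
items.dept | items.price
hr | 7
After GROUP BY (1 rows):
items.price | max_price
7 | 7
After ORDER BY (1 rows):
items.price | max_price
7 | 7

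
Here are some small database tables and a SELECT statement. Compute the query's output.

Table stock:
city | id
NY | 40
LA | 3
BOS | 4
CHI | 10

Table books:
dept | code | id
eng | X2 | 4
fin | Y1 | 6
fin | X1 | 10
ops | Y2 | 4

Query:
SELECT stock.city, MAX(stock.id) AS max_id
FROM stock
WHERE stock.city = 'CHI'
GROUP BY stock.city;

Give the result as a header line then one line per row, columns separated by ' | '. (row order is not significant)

== RESULT ==
stock.city | max_id
CHI | 10

Derivation:
After WHERE (1 rows):
stock.city | stock.id
CHI | 10
After GROUP BY (1 rows):
stock.city | max_id
CHI | 10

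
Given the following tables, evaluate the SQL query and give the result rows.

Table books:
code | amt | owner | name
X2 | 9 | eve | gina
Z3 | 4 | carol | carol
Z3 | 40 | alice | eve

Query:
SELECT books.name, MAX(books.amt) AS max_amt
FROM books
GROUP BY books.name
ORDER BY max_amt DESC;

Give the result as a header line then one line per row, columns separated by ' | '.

== RESULT ==
books.name | max_amt
eve | 40
gina | 9
carol | 4

Derivation:
After GROUP BY (3 rows):
books.name | max_amt
gina | 9
carol | 4
eve | 40
After ORDER BY (3 rows):
books.name | max_amt
eve | 40
gina | 9
carol | 4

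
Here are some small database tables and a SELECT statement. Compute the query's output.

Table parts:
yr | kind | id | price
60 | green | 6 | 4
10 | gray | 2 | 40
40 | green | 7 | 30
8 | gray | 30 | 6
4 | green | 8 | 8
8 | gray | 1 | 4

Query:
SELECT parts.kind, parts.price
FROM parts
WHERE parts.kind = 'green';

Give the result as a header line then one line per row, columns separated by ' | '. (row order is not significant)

== RESULT ==
parts.kind | parts.price
green | 4
green | 30
green | 8

Derivation:
After WHERE (3 rows):
parts.yr | parts.kind | parts.id | parts.price
60 | green | 6 | 4
40 | green | 7 | 30
4 | green | 8 | 8
After SELECT (3 rows):
parts.kind | parts.price
green | 4
green | 30
green | 8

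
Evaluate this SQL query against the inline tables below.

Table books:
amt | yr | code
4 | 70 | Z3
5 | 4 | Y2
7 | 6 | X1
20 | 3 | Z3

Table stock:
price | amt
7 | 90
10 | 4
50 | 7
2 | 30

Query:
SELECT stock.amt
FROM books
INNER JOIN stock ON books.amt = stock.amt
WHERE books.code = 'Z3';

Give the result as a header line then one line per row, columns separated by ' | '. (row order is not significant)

== RESULT ==
stock.amt
4

Derivation:
After JOIN stock (2 rows):
books.amt | books.yr | books.code | stock.price | stock.amt
4 | 70 | Z3 | 10 | 4
7 | 6 | X1 | 50 | 7
After WHERE (1 rows):
books.amt | books.yr | books.code | stock.price | stock.amt
4 | 70 | Z3 | 10 | 4
After SELECT (1 rows):
stock.amt
4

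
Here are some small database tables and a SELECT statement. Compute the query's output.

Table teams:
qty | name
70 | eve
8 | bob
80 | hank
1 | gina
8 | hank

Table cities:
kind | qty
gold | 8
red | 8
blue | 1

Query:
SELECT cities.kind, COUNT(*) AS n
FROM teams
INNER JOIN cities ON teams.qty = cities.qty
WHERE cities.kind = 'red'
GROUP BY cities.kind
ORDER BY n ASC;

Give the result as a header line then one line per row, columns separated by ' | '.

== RESULT ==
cities.kind | n
red | 2

Derivation:
After JOIN cities (5 rows):
teams.qty | teams.name | cities.kind | cities.qty
8 | bob | gold | 8
8 | bob | red | 8
1 | gina | blue | 1
8 | hank | gold | 8
8 | hank | red | 8
After WHERE (2 rows):
teams.qty | teams.name | cities.kind | cities.qty
8 | bob | red | 8
8 | hank | red | 8
After GROUP BY (1 rows):
cities.kind | n
red | 2
After ORDER BY (1 rows):
cities.kind | n
red | 2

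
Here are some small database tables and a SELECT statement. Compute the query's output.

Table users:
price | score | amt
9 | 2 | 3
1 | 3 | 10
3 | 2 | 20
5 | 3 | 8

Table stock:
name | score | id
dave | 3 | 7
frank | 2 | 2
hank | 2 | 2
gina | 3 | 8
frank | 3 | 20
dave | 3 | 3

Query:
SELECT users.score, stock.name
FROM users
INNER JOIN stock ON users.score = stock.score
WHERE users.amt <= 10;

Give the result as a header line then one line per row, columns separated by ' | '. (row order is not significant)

== RESULT ==
users.score | stock.name
2 | frank
2 | hank
3 | dave
3 | gina
3 | frank
3 | dave
3 | dave
3 | gina
3 | frank
3 | dave

Derivation:
After JOIN stock (12 rows):
users.price | users.score | users.amt | stock.name | stock.score | stock.id
9 | 2 | 3 | frank | 2 | 2
9 | 2 | 3 | hank | 2 | 2
1 | 3 | 10 | dave | 3 | 7
1 | 3 | 10 | gina | 3 | 8
1 | 3 | 10 | frank | 3 | 20
1 | 3 | 10 | dave | 3 | 3
3 | 2 | 20 | frank | 2 | 2
3 | 2 | 20 | hank | 2 | 2
5 | 3 | 8 | dave | 3 | 7
5 | 3 | 8 | gina | 3 | 8
5 | 3 | 8 | frank | 3 | 20
5 | 3 | 8 | dave | 3 | 3
After WHERE (10 rows):
users.price | users.score | users.amt | stock.name | stock.score | stock.id
9 | 2 | 3 | frank | 2 | 2
9 | 2 | 3 | hank | 2 | 2
1 | 3 | 10 | dave | 3 | 7
1 | 3 | 10 | gina | 3 | 8
1 | 3 | 10 | frank | 3 | 20
1 | 3 | 10 | dave | 3 | 3
5 | 3 | 8 | dave | 3 | 7
5 | 3 | 8 | gina | 3 | 8
5 | 3 | 8 | frank | 3 | 20
5 | 3 | 8 | dave | 3 | 3
After SELECT (10 rows):
users.score | stock.name
2 | frank
2 | hank
3 | dave
3 | gina
3 | frank
3 | dave
3 | dave
3 | gina
3 | frank
3 | dave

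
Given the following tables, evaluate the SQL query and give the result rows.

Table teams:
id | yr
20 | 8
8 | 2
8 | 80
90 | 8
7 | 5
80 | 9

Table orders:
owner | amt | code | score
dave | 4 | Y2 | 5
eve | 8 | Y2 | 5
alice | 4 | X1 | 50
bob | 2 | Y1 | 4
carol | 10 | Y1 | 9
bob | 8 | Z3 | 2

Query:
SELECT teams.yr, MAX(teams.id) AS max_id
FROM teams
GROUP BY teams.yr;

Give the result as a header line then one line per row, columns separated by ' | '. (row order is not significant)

After GROUP BY (5 rows):
teams.yr | max_id
8 | 90
2 | 8
80 | 8
5 | 7
9 | 80

== RESULT ==
teams.yr | max_id
8 | 90
2 | 8
80 | 8
5 | 7
9 | 80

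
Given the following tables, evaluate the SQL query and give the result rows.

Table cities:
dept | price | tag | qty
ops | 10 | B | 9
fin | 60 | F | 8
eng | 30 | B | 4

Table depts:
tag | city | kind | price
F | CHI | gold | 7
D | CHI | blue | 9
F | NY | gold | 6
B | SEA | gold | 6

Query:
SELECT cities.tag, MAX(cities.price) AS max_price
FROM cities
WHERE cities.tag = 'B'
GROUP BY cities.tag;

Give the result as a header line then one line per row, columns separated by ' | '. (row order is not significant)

== RESULT ==
cities.tag | max_price
B | 30

Derivation:
After WHERE (2 rows):
cities.dept | cities.price | cities.tag | cities.qty
ops | 10 | B | 9
eng | 30 | B | 4
After GROUP BY (1 rows):
cities.tag | max_price
B | 30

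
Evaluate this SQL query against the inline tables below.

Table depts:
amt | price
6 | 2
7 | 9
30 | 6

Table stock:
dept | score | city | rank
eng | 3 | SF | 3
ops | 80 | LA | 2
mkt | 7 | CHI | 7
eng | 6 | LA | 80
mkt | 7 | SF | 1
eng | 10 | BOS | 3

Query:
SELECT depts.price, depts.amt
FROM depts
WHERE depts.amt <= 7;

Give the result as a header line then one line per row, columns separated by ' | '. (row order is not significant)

== RESULT ==
depts.price | depts.amt
2 | 6
9 | 7

Derivation:
After WHERE (2 rows):
depts.amt | depts.price
6 | 2
7 | 9
After SELECT (2 rows):
depts.price | depts.amt
2 | 6
9 | 7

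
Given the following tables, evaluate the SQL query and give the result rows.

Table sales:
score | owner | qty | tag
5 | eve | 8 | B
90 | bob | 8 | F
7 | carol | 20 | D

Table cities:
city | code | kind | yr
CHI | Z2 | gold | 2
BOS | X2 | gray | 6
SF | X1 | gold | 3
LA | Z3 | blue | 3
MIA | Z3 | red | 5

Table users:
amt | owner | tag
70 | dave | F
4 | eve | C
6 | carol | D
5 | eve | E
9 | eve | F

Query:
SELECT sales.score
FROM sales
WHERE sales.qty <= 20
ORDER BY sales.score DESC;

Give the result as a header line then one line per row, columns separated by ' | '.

== RESULT ==
sales.score
90
7
5

Derivation:
After WHERE (3 rows):
sales.score | sales.owner | sales.qty | sales.tag
5 | eve | 8 | B
90 | bob | 8 | F
7 | carol | 20 | D
After SELECT (3 rows):
sales.score
5
90
7
After ORDER BY (3 rows):
sales.score
90
7
5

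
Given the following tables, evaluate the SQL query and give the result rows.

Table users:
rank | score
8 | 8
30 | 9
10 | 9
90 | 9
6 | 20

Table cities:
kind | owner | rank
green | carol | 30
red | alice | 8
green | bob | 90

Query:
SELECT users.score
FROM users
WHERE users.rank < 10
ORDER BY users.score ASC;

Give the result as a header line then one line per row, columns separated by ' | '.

== RESULT ==
users.score
8
20

Derivation:
After WHERE (2 rows):
users.rank | users.score
8 | 8
6 | 20
After SELECT (2 rows):
users.score
8
20
After ORDER BY (2 rows):
users.score
8
20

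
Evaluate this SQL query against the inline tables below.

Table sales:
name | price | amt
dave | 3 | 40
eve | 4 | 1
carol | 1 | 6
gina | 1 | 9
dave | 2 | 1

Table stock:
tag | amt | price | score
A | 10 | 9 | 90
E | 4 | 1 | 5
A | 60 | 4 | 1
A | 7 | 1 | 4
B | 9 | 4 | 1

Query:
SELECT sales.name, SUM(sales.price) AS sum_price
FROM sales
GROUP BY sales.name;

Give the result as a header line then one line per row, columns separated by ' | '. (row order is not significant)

After GROUP BY (4 rows):
sales.name | sum_price
dave | 5
eve | 4
carol | 1
gina | 1

== RESULT ==
sales.name | sum_price
dave | 5
eve | 4
carol | 1
gina | 1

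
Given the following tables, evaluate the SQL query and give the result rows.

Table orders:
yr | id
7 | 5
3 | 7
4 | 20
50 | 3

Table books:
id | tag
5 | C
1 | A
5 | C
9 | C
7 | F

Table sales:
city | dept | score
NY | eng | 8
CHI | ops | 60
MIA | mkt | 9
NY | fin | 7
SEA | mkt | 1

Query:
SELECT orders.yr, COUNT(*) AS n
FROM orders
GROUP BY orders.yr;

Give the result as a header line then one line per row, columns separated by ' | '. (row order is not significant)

== RESULT ==
orders.yr | n
7 | 1
3 | 1
4 | 1
50 | 1

Derivation:
After GROUP BY (4 rows):
orders.yr | n
7 | 1
3 | 1
4 | 1
50 | 1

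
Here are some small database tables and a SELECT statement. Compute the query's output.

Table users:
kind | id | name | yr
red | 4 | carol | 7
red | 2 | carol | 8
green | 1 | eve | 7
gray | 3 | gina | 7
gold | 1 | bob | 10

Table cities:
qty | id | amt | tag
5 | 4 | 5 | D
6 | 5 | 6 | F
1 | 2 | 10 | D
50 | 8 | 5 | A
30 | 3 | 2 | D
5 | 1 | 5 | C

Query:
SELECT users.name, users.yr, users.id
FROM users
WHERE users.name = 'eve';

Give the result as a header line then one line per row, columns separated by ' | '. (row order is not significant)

After WHERE (1 rows):
users.kind | users.id | users.name | users.yr
green | 1 | eve | 7
After SELECT (1 rows):
users.name | users.yr | users.id
eve | 7 | 1

== RESULT ==
users.name | users.yr | users.id
eve | 7 | 1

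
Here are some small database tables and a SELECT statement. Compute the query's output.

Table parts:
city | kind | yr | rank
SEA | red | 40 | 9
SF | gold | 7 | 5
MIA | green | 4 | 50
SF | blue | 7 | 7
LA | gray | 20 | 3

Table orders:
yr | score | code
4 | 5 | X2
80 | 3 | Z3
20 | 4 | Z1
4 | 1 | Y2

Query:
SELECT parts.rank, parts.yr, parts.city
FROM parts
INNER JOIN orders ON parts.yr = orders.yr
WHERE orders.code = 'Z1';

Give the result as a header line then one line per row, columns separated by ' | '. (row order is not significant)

After JOIN orders (3 rows):
parts.city | parts.kind | parts.yr | parts.rank | orders.yr | orders.score | orders.code
MIA | green | 4 | 50 | 4 | 5 | X2
MIA | green | 4 | 50 | 4 | 1 | Y2
LA | gray | 20 | 3 | 20 | 4 | Z1
After WHERE (1 rows):
parts.city | parts.kind | parts.yr | parts.rank | orders.yr | orders.score | orders.code
LA | gray | 20 | 3 | 20 | 4 | Z1
After SELECT (1 rows):
parts.rank | parts.yr | parts.city
3 | 20 | LA

== RESULT ==
parts.rank | parts.yr | parts.city
3 | 20 | LA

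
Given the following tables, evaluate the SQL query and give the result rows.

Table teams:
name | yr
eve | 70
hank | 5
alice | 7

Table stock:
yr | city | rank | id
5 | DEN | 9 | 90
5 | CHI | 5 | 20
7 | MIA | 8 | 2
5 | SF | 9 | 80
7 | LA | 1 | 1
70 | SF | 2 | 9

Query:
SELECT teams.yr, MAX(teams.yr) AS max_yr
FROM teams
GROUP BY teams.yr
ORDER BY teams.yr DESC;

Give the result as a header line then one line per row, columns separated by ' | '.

After GROUP BY (3 rows):
teams.yr | max_yr
70 | 70
5 | 5
7 | 7
After ORDER BY (3 rows):
teams.yr | max_yr
70 | 70
7 | 7
5 | 5

== RESULT ==
teams.yr | max_yr
70 | 70
7 | 7
5 | 5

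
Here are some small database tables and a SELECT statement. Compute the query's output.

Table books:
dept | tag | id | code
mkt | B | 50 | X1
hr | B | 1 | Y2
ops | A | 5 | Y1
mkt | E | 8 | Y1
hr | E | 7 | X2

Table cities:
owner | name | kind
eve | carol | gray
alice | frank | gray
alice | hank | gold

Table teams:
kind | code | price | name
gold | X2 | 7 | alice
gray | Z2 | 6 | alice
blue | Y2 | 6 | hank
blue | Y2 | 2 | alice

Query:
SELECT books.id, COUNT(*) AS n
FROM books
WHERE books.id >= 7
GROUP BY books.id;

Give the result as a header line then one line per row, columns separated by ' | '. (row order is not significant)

After WHERE (3 rows):
books.dept | books.tag | books.id | books.code
mkt | B | 50 | X1
mkt | E | 8 | Y1
hr | E | 7 | X2
After GROUP BY (3 rows):
books.id | n
50 | 1
8 | 1
7 | 1

== RESULT ==
books.id | n
50 | 1
8 | 1
7 | 1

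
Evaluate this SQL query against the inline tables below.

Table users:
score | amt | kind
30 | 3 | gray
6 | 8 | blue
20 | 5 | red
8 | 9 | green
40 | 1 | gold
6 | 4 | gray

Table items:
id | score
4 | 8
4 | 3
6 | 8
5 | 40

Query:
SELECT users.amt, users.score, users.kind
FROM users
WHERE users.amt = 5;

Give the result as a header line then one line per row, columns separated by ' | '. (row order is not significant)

After WHERE (1 rows):
users.score | users.amt | users.kind
20 | 5 | red
After SELECT (1 rows):
users.amt | users.score | users.kind
5 | 20 | red

== RESULT ==
users.amt | users.score | users.kind
5 | 20 | red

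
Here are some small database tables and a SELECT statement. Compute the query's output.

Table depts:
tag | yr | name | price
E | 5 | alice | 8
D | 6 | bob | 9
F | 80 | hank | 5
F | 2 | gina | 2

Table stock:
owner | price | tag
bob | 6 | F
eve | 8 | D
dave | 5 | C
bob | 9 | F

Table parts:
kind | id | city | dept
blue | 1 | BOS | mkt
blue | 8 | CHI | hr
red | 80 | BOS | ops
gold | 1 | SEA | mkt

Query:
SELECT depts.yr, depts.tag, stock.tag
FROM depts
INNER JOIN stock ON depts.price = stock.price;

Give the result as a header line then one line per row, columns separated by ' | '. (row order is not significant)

After JOIN stock (3 rows):
depts.tag | depts.yr | depts.name | depts.price | stock.owner | stock.price | stock.tag
E | 5 | alice | 8 | eve | 8 | D
D | 6 | bob | 9 | bob | 9 | F
F | 80 | hank | 5 | dave | 5 | C
After SELECT (3 rows):
depts.yr | depts.tag | stock.tag
5 | E | D
6 | D | F
80 | F | C

== RESULT ==
depts.yr | depts.tag | stock.tag
5 | E | D
6 | D | F
80 | F | C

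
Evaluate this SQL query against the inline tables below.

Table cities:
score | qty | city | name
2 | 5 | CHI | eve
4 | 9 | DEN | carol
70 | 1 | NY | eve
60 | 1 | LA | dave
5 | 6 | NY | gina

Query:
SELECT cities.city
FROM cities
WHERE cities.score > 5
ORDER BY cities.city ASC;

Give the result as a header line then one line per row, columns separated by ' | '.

== RESULT ==
cities.city
LA
NY

Derivation:
After WHERE (2 rows):
cities.score | cities.qty | cities.city | cities.name
70 | 1 | NY | eve
60 | 1 | LA | dave
After SELECT (2 rows):
cities.city
NY
LA
After ORDER BY (2 rows):
cities.city
LA
NY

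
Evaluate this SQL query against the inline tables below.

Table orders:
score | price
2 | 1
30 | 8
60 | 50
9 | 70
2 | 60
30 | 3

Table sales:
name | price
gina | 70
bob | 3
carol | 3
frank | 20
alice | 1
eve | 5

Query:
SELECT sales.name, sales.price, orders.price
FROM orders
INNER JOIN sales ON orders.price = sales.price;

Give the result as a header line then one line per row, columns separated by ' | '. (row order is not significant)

After JOIN sales (4 rows):
orders.score | orders.price | sales.name | sales.price
2 | 1 | alice | 1
9 | 70 | gina | 70
30 | 3 | bob | 3
30 | 3 | carol | 3
After SELECT (4 rows):
sales.name | sales.price | orders.price
alice | 1 | 1
gina | 70 | 70
bob | 3 | 3
carol | 3 | 3

== RESULT ==
sales.name | sales.price | orders.price
alice | 1 | 1
gina | 70 | 70
bob | 3 | 3
carol | 3 | 3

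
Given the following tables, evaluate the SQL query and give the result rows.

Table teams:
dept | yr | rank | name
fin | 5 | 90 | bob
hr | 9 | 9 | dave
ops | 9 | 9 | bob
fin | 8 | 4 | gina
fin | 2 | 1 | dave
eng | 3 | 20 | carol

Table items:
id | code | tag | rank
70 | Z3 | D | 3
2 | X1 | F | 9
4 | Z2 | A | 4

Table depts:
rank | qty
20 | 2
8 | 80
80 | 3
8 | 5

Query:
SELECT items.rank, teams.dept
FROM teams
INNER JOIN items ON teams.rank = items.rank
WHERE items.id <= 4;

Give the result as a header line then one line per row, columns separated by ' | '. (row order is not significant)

== RESULT ==
items.rank | teams.dept
9 | hr
9 | ops
4 | fin

Derivation:
After JOIN items (3 rows):
teams.dept | teams.yr | teams.rank | teams.name | items.id | items.code | items.tag | items.rank
hr | 9 | 9 | dave | 2 | X1 | F | 9
ops | 9 | 9 | bob | 2 | X1 | F | 9
fin | 8 | 4 | gina | 4 | Z2 | A | 4
After WHERE (3 rows):
teams.dept | teams.yr | teams.rank | teams.name | items.id | items.code | items.tag | items.rank
hr | 9 | 9 | dave | 2 | X1 | F | 9
ops | 9 | 9 | bob | 2 | X1 | F | 9
fin | 8 | 4 | gina | 4 | Z2 | A | 4
After SELECT (3 rows):
items.rank | teams.dept
9 | hr
9 | ops
4 | fin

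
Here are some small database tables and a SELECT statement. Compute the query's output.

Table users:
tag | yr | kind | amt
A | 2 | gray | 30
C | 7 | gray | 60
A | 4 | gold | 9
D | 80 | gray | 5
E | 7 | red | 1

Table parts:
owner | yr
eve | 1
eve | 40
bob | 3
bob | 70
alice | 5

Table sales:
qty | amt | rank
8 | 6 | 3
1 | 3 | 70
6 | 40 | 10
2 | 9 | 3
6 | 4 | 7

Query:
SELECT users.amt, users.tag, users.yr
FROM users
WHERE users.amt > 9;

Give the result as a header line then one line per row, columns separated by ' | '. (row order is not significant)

== RESULT ==
users.amt | users.tag | users.yr
30 | A | 2
60 | C | 7

Derivation:
After WHERE (2 rows):
users.tag | users.yr | users.kind | users.amt
A | 2 | gray | 30
C | 7 | gray | 60
After SELECT (2 rows):
users.amt | users.tag | users.yr
30 | A | 2
60 | C | 7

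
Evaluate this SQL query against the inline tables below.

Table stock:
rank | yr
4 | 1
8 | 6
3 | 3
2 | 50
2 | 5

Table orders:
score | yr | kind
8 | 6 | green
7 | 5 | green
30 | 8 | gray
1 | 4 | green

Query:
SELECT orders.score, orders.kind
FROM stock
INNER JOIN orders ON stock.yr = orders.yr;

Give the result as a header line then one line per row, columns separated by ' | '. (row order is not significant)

After JOIN orders (2 rows):
stock.rank | stock.yr | orders.score | orders.yr | orders.kind
8 | 6 | 8 | 6 | green
2 | 5 | 7 | 5 | green
After SELECT (2 rows):
orders.score | orders.kind
8 | green
7 | green

== RESULT ==
orders.score | orders.kind
8 | green
7 | green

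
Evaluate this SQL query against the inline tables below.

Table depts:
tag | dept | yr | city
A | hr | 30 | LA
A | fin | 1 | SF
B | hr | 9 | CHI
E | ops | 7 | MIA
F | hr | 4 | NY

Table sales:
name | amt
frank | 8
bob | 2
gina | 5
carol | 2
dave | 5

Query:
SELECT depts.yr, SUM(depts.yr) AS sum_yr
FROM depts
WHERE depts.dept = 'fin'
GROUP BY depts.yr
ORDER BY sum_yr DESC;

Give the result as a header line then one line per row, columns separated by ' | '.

== RESULT ==
depts.yr | sum_yr
1 | 1

Derivation:
After WHERE (1 rows):
depts.tag | depts.dept | depts.yr | depts.city
A | fin | 1 | SF
After GROUP BY (1 rows):
depts.yr | sum_yr
1 | 1
After ORDER BY (1 rows):
depts.yr | sum_yr
1 | 1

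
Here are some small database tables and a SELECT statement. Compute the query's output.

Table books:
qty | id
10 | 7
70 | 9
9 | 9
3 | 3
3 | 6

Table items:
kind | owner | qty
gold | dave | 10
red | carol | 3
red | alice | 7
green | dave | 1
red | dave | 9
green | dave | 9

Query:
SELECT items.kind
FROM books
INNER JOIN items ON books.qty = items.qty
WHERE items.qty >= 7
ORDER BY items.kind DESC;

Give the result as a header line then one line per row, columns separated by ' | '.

After JOIN items (5 rows):
books.qty | books.id | items.kind | items.owner | items.qty
10 | 7 | gold | dave | 10
9 | 9 | red | dave | 9
9 | 9 | green | dave | 9
3 | 3 | red | carol | 3
3 | 6 | red | carol | 3
After WHERE (3 rows):
books.qty | books.id | items.kind | items.owner | items.qty
10 | 7 | gold | dave | 10
9 | 9 | red | dave | 9
9 | 9 | green | dave | 9
After SELECT (3 rows):
items.kind
gold
red
green
After ORDER BY (3 rows):
items.kind
red
green
gold

== RESULT ==
items.kind
red
green
gold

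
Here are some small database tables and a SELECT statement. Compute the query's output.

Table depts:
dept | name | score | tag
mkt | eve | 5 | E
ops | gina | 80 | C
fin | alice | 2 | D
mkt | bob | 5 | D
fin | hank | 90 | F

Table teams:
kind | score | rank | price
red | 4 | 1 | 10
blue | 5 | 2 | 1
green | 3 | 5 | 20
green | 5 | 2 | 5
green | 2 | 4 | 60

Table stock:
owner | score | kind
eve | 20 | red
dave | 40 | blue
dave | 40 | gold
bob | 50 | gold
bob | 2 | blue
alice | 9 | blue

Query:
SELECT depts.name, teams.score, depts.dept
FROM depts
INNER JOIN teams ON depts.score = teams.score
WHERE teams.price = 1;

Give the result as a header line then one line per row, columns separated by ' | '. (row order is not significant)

== RESULT ==
depts.name | teams.score | depts.dept
eve | 5 | mkt
bob | 5 | mkt

Derivation:
After JOIN teams (5 rows):
depts.dept | depts.name | depts.score | depts.tag | teams.kind | teams.score | teams.rank | teams.price
mkt | eve | 5 | E | blue | 5 | 2 | 1
mkt | eve | 5 | E | green | 5 | 2 | 5
fin | alice | 2 | D | green | 2 | 4 | 60
mkt | bob | 5 | D | blue | 5 | 2 | 1
mkt | bob | 5 | D | green | 5 | 2 | 5
After WHERE (2 rows):
depts.dept | depts.name | depts.score | depts.tag | teams.kind | teams.score | teams.rank | teams.price
mkt | eve | 5 | E | blue | 5 | 2 | 1
mkt | bob | 5 | D | blue | 5 | 2 | 1
After SELECT (2 rows):
depts.name | teams.score | depts.dept
eve | 5 | mkt
bob | 5 | mkt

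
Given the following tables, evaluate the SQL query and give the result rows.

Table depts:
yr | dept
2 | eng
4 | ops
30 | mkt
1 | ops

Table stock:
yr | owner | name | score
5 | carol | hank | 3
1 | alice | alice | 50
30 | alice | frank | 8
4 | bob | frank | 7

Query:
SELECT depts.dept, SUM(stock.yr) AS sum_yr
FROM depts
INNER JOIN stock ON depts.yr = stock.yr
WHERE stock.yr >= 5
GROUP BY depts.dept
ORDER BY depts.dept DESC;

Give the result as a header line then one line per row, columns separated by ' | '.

== RESULT ==
depts.dept | sum_yr
mkt | 30

Derivation:
After JOIN stock (3 rows):
depts.yr | depts.dept | stock.yr | stock.owner | stock.name | stock.score
4 | ops | 4 | bob | frank | 7
30 | mkt | 30 | alice | frank | 8
1 | ops | 1 | alice | alice | 50
After WHERE (1 rows):
depts.yr | depts.dept | stock.yr | stock.owner | stock.name | stock.score
30 | mkt | 30 | alice | frank | 8
After GROUP BY (1 rows):
depts.dept | sum_yr
mkt | 30
After ORDER BY (1 rows):
depts.dept | sum_yr
mkt | 30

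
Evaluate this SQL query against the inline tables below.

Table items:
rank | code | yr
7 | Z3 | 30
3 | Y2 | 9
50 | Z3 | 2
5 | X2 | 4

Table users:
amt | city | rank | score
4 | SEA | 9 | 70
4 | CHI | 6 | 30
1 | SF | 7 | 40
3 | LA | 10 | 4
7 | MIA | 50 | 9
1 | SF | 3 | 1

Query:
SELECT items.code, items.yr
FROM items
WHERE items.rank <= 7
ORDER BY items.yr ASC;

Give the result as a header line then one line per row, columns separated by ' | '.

After WHERE (3 rows):
items.rank | items.code | items.yr
7 | Z3 | 30
3 | Y2 | 9
5 | X2 | 4
After SELECT (3 rows):
items.code | items.yr
Z3 | 30
Y2 | 9
X2 | 4
After ORDER BY (3 rows):
items.code | items.yr
X2 | 4
Y2 | 9
Z3 | 30

== RESULT ==
items.code | items.yr
X2 | 4
Y2 | 9
Z3 | 30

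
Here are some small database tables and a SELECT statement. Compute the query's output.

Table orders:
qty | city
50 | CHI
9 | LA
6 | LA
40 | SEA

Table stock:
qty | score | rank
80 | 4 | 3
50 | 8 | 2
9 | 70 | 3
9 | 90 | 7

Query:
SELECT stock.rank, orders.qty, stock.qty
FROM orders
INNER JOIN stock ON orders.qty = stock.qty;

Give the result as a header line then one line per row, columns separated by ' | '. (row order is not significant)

== RESULT ==
stock.rank | orders.qty | stock.qty
2 | 50 | 50
3 | 9 | 9
7 | 9 | 9

Derivation:
After JOIN stock (3 rows):
orders.qty | orders.city | stock.qty | stock.score | stock.rank
50 | CHI | 50 | 8 | 2
9 | LA | 9 | 70 | 3
9 | LA | 9 | 90 | 7
After SELECT (3 rows):
stock.rank | orders.qty | stock.qty
2 | 50 | 50
3 | 9 | 9
7 | 9 | 9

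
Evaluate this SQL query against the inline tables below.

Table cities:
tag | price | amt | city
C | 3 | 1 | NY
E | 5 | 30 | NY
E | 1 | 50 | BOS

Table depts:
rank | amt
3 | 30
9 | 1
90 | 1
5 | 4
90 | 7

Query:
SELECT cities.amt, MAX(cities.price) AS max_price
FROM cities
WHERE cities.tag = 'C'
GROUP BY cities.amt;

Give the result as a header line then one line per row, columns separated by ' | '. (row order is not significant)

After WHERE (1 rows):
cities.tag | cities.price | cities.amt | cities.city
C | 3 | 1 | NY
After GROUP BY (1 rows):
cities.amt | max_price
1 | 3

== RESULT ==
cities.amt | max_price
1 | 3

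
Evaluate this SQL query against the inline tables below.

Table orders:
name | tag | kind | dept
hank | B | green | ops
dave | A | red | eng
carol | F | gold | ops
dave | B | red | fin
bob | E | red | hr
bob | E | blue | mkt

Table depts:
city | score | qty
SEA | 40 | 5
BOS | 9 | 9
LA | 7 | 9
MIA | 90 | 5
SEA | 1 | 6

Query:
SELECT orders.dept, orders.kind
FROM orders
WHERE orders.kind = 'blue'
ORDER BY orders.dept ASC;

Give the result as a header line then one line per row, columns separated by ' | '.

== RESULT ==
orders.dept | orders.kind
mkt | blue

Derivation:
After WHERE (1 rows):
orders.name | orders.tag | orders.kind | orders.dept
bob | E | blue | mkt
After SELECT (1 rows):
orders.dept | orders.kind
mkt | blue
After ORDER BY (1 rows):
orders.dept | orders.kind
mkt | blue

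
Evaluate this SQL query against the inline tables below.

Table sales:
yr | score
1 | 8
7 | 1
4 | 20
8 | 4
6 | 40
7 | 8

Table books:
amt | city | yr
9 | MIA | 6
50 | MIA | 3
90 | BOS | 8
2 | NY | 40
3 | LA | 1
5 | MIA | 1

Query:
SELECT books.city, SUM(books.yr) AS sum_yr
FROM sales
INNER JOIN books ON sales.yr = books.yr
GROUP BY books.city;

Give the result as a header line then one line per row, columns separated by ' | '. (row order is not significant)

After JOIN books (4 rows):
sales.yr | sales.score | books.amt | books.city | books.yr
1 | 8 | 3 | LA | 1
1 | 8 | 5 | MIA | 1
8 | 4 | 90 | BOS | 8
6 | 40 | 9 | MIA | 6
After GROUP BY (3 rows):
books.city | sum_yr
LA | 1
MIA | 7
BOS | 8

== RESULT ==
books.city | sum_yr
LA | 1
MIA | 7
BOS | 8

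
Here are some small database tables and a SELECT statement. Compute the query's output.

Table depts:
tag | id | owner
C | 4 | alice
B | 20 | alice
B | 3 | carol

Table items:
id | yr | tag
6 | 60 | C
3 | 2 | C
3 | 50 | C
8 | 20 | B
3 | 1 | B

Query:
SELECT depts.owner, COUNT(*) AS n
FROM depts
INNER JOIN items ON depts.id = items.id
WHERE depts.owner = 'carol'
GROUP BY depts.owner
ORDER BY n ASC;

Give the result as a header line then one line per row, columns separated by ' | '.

After JOIN items (3 rows):
depts.tag | depts.id | depts.owner | items.id | items.yr | items.tag
B | 3 | carol | 3 | 2 | C
B | 3 | carol | 3 | 50 | C
B | 3 | carol | 3 | 1 | B
After WHERE (3 rows):
depts.tag | depts.id | depts.owner | items.id | items.yr | items.tag
B | 3 | carol | 3 | 2 | C
B | 3 | carol | 3 | 50 | C
B | 3 | carol | 3 | 1 | B
After GROUP BY (1 rows):
depts.owner | n
carol | 3
After ORDER BY (1 rows):
depts.owner | n
carol | 3

== RESULT ==
depts.owner | n
carol | 3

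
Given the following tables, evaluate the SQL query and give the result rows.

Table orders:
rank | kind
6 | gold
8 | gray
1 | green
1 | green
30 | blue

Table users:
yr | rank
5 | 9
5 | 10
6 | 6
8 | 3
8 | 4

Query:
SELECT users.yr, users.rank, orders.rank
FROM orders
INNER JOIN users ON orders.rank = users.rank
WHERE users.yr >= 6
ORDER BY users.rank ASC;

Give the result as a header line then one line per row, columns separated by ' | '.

After JOIN users (1 rows):
orders.rank | orders.kind | users.yr | users.rank
6 | gold | 6 | 6
After WHERE (1 rows):
orders.rank | orders.kind | users.yr | users.rank
6 | gold | 6 | 6
After SELECT (1 rows):
users.yr | users.rank | orders.rank
6 | 6 | 6
After ORDER BY (1 rows):
users.yr | users.rank | orders.rank
6 | 6 | 6

== RESULT ==
users.yr | users.rank | orders.rank
6 | 6 | 6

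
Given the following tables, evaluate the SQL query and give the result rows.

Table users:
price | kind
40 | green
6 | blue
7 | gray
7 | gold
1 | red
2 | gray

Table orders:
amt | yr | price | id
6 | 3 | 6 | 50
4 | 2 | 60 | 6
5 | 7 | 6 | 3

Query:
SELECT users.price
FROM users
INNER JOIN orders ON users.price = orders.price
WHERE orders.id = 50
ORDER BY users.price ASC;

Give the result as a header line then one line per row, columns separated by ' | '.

After JOIN orders (2 rows):
users.price | users.kind | orders.amt | orders.yr | orders.price | orders.id
6 | blue | 6 | 3 | 6 | 50
6 | blue | 5 | 7 | 6 | 3
After WHERE (1 rows):
users.price | users.kind | orders.amt | orders.yr | orders.price | orders.id
6 | blue | 6 | 3 | 6 | 50
After SELECT (1 rows):
users.price
6
After ORDER BY (1 rows):
users.price
6

== RESULT ==
users.price
6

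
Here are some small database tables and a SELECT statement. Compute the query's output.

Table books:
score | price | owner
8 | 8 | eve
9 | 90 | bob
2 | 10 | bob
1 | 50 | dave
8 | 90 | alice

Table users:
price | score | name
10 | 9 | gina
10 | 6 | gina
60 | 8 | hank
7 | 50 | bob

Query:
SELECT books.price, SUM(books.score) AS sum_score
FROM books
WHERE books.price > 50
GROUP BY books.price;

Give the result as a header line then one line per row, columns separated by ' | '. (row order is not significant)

== RESULT ==
books.price | sum_score
90 | 17

Derivation:
After WHERE (2 rows):
books.score | books.price | books.owner
9 | 90 | bob
8 | 90 | alice
After GROUP BY (1 rows):
books.price | sum_score
90 | 17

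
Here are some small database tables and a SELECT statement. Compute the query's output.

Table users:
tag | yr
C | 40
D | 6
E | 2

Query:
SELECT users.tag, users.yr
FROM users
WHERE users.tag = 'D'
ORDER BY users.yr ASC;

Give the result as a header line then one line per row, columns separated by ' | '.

== RESULT ==
users.tag | users.yr
D | 6

Derivation:
After WHERE (1 rows):
users.tag | users.yr
D | 6
After SELECT (1 rows):
users.tag | users.yr
D | 6
After ORDER BY (1 rows):
users.tag | users.yr
D | 6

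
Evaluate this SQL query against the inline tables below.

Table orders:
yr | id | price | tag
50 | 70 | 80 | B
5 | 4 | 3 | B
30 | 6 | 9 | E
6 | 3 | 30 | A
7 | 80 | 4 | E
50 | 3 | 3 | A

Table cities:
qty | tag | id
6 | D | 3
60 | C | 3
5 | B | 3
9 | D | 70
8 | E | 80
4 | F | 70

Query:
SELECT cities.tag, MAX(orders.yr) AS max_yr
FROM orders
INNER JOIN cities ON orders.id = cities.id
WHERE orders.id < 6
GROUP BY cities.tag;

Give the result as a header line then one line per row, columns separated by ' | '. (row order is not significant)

== RESULT ==
cities.tag | max_yr
D | 50
C | 50
B | 50

Derivation:
After JOIN cities (9 rows):
orders.yr | orders.id | orders.price | orders.tag | cities.qty | cities.tag | cities.id
50 | 70 | 80 | B | 9 | D | 70
50 | 70 | 80 | B | 4 | F | 70
6 | 3 | 30 | A | 6 | D | 3
6 | 3 | 30 | A | 60 | C | 3
6 | 3 | 30 | A | 5 | B | 3
7 | 80 | 4 | E | 8 | E | 80
50 | 3 | 3 | A | 6 | D | 3
50 | 3 | 3 | A | 60 | C | 3
50 | 3 | 3 | A | 5 | B | 3
After WHERE (6 rows):
orders.yr | orders.id | orders.price | orders.tag | cities.qty | cities.tag | cities.id
6 | 3 | 30 | A | 6 | D | 3
6 | 3 | 30 | A | 60 | C | 3
6 | 3 | 30 | A | 5 | B | 3
50 | 3 | 3 | A | 6 | D | 3
50 | 3 | 3 | A | 60 | C | 3
50 | 3 | 3 | A | 5 | B | 3
After GROUP BY (3 rows):
cities.tag | max_yr
D | 50
C | 50
B | 50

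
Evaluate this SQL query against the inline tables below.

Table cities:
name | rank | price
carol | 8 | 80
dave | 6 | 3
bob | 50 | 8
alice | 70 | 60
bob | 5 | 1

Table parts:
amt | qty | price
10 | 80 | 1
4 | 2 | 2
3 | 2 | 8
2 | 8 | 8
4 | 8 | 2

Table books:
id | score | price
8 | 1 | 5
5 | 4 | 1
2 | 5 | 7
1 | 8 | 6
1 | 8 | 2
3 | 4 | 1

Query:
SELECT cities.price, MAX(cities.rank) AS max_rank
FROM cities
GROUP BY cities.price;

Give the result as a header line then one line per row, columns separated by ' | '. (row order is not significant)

After GROUP BY (5 rows):
cities.price | max_rank
80 | 8
3 | 6
8 | 50
60 | 70
1 | 5

== RESULT ==
cities.price | max_rank
80 | 8
3 | 6
8 | 50
60 | 70
1 | 5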